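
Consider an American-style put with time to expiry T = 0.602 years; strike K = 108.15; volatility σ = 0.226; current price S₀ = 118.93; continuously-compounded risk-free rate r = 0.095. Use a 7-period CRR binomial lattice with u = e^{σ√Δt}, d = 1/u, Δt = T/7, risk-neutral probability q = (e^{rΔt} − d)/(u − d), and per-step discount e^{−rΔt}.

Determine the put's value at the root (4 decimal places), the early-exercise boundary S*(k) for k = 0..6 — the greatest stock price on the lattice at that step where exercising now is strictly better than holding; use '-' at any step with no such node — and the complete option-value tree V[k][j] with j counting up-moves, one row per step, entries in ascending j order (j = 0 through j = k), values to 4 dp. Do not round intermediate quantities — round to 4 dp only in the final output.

params: Δt=0.08600 u=1.06852 d=0.93587 q=0.54528 e^(-rΔt)=0.99186
t_7 payoffs: 33.3662 22.7664 10.6642 0.0000 0.0000 0.0000 0.0000 0.0000
t_6: node(6,0) S=79.9081 payoff=28.2419 vs cont=27.3619 → 28.2419 [stop]  node(6,1) S=91.2342 payoff=16.9158 vs cont=16.0358 → 16.9158 [stop]  node(6,2) S=104.1657 payoff=3.9843 vs cont=4.8098 → 4.8098 [wait]  node(6,3) S=118.9300 payoff=0.0000 vs cont=0.0000 → 0.0000 [wait]  node(6,4) S=135.7870 payoff=0.0000 vs cont=0.0000 → 0.0000 [wait]  node(6,5) S=155.0333 payoff=0.0000 vs cont=0.0000 → 0.0000 [wait]  node(6,6) S=177.0075 payoff=0.0000 vs cont=0.0000 → 0.0000 [wait]  ⇒ S*(6)=91.2342
t_5: node(5,0) S=85.3836 payoff=22.7664 vs cont=21.8864 → 22.7664 [stop]  node(5,1) S=97.4858 payoff=10.6642 vs cont=10.2307 → 10.6642 [stop]  node(5,2) S=111.3033 payoff=0.0000 vs cont=2.1693 → 2.1693 [wait]  node(5,3) S=127.0793 payoff=0.0000 vs cont=0.0000 → 0.0000 [wait]  node(5,4) S=145.0914 payoff=0.0000 vs cont=0.0000 → 0.0000 [wait]  node(5,5) S=165.6565 payoff=0.0000 vs cont=0.0000 → 0.0000 [wait]  ⇒ S*(5)=97.4858
t_4: node(4,0) S=91.2342 payoff=16.9158 vs cont=16.0358 → 16.9158 [stop]  node(4,1) S=104.1657 payoff=3.9843 vs cont=5.9830 → 5.9830 [wait]  node(4,2) S=118.9300 payoff=0.0000 vs cont=0.9784 → 0.9784 [wait]  node(4,3) S=135.7870 payoff=0.0000 vs cont=0.0000 → 0.0000 [wait]  node(4,4) S=155.0333 payoff=0.0000 vs cont=0.0000 → 0.0000 [wait]  ⇒ S*(4)=91.2342
t_3: node(3,0) S=97.4858 payoff=10.6642 vs cont=10.8652 → 10.8652 [wait]  node(3,1) S=111.3033 payoff=0.0000 vs cont=3.2276 → 3.2276 [wait]  node(3,2) S=127.0793 payoff=0.0000 vs cont=0.4413 → 0.4413 [wait]  node(3,3) S=145.0914 payoff=0.0000 vs cont=0.0000 → 0.0000 [wait]  ⇒ S*(3)=-
t_2: node(2,0) S=104.1657 payoff=3.9843 vs cont=6.6461 → 6.6461 [wait]  node(2,1) S=118.9300 payoff=0.0000 vs cont=1.6944 → 1.6944 [wait]  node(2,2) S=135.7870 payoff=0.0000 vs cont=0.1990 → 0.1990 [wait]  ⇒ S*(2)=-
t_1: node(1,0) S=111.3033 payoff=0.0000 vs cont=3.9139 → 3.9139 [wait]  node(1,1) S=127.0793 payoff=0.0000 vs cont=0.8718 → 0.8718 [wait]  ⇒ S*(1)=-
t_0: node(0,0) S=118.9300 payoff=0.0000 vs cont=2.2368 → 2.2368 [wait]  ⇒ S*(0)=-

price = 2.2368
boundary = - - - - 91.2342 97.4858 91.2342
tree:
2.2368
3.9139 0.8718
6.6461 1.6944 0.1990
10.8652 3.2276 0.4413 0.0000
16.9158 5.9830 0.9784 0.0000 0.0000
22.7664 10.6642 2.1693 0.0000 0.0000 0.0000
28.2419 16.9158 4.8098 0.0000 0.0000 0.0000 0.0000
33.3662 22.7664 10.6642 0.0000 0.0000 0.0000 0.0000 0.0000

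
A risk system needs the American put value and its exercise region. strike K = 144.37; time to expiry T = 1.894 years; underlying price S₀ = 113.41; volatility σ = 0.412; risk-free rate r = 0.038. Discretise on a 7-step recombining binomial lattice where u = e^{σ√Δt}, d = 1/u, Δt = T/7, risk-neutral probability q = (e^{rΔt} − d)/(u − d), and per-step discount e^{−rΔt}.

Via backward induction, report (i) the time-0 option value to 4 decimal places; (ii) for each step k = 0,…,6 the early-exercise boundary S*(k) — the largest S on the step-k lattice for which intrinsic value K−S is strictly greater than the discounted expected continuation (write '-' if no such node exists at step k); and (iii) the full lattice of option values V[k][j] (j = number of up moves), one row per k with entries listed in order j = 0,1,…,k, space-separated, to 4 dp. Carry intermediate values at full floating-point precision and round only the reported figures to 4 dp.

price = 41.4697
boundary = - - 73.8764 59.6257 73.8764 91.5332 113.4100
tree:
41.4697
55.0270 27.1264
70.4936 38.8334 14.5501
84.7443 53.5594 23.1174 5.2302
96.2461 70.4936 35.6823 9.4878 0.5547
105.5292 84.7443 52.8368 17.1647 1.0585 0.0000
113.0216 96.2461 70.4936 30.9600 2.0199 0.0000 0.0000
119.0687 105.5292 84.7443 52.8368 3.8545 0.0000 0.0000 0.0000

params: Δt=0.27057 u=1.23900 d=0.80710 q=0.47056 e^(-rΔt)=0.98977
t_7 payoffs: 119.0687 105.5292 84.7443 52.8368 3.8545 0.0000 0.0000 0.0000
t_6: node(6,0) S=31.3484 payoff=113.0216 vs cont=111.5449 → 113.0216 [stop]  node(6,1) S=48.1239 payoff=96.2461 vs cont=94.7694 → 96.2461 [stop]  node(6,2) S=73.8764 payoff=70.4936 vs cont=69.0168 → 70.4936 [stop]  node(6,3) S=113.4100 payoff=30.9600 vs cont=29.4832 → 30.9600 [stop]  node(6,4) S=174.0992 payoff=0.0000 vs cont=2.0199 → 2.0199 [wait]  node(6,5) S=267.2651 payoff=0.0000 vs cont=0.0000 → 0.0000 [wait]  node(6,6) S=410.2870 payoff=0.0000 vs cont=0.0000 → 0.0000 [wait]  ⇒ S*(6)=113.4100
t_5: node(5,0) S=38.8408 payoff=105.5292 vs cont=104.0525 → 105.5292 [stop]  node(5,1) S=59.6257 payoff=84.7443 vs cont=83.2676 → 84.7443 [stop]  node(5,2) S=91.5332 payoff=52.8368 vs cont=51.3600 → 52.8368 [stop]  node(5,3) S=140.5155 payoff=3.8545 vs cont=17.1647 → 17.1647 [wait]  node(5,4) S=215.7096 payoff=0.0000 vs cont=1.0585 → 1.0585 [wait]  node(5,5) S=331.1426 payoff=0.0000 vs cont=0.0000 → 0.0000 [wait]  ⇒ S*(5)=91.5332
t_4: node(4,0) S=48.1239 payoff=96.2461 vs cont=94.7694 → 96.2461 [stop]  node(4,1) S=73.8764 payoff=70.4936 vs cont=69.0168 → 70.4936 [stop]  node(4,2) S=113.4100 payoff=30.9600 vs cont=35.6823 → 35.6823 [wait]  node(4,3) S=174.0992 payoff=0.0000 vs cont=9.4878 → 9.4878 [wait]  node(4,4) S=267.2651 payoff=0.0000 vs cont=0.5547 → 0.5547 [wait]  ⇒ S*(4)=73.8764
t_3: node(3,0) S=59.6257 payoff=84.7443 vs cont=83.2676 → 84.7443 [stop]  node(3,1) S=91.5332 payoff=52.8368 vs cont=53.5594 → 53.5594 [wait]  node(3,2) S=140.5155 payoff=3.8545 vs cont=23.1174 → 23.1174 [wait]  node(3,3) S=215.7096 payoff=0.0000 vs cont=5.2302 → 5.2302 [wait]  ⇒ S*(3)=59.6257
t_2: node(2,0) S=73.8764 payoff=70.4936 vs cont=69.3534 → 70.4936 [stop]  node(2,1) S=113.4100 payoff=30.9600 vs cont=38.8334 → 38.8334 [wait]  node(2,2) S=174.0992 payoff=0.0000 vs cont=14.5501 → 14.5501 [wait]  ⇒ S*(2)=73.8764
t_1: node(1,0) S=91.5332 payoff=52.8368 vs cont=55.0270 → 55.0270 [wait]  node(1,1) S=140.5155 payoff=3.8545 vs cont=27.1264 → 27.1264 [wait]  ⇒ S*(1)=-
t_0: node(0,0) S=113.4100 payoff=30.9600 vs cont=41.4697 → 41.4697 [wait]  ⇒ S*(0)=-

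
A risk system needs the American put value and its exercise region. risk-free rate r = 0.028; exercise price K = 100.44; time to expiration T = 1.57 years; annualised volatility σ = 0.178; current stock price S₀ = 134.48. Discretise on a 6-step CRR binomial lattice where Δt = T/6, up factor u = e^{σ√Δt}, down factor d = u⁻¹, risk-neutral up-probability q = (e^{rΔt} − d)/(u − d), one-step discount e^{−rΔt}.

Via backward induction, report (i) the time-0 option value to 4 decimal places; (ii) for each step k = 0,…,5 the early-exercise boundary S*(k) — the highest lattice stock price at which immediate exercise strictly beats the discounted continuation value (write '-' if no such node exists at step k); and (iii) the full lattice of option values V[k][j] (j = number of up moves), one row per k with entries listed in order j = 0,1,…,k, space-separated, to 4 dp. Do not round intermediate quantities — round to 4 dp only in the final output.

Δt=0.26167, u=1.09533, d=0.91297, q=0.51758, disc=e^(-rΔt)=0.99270
k=6 terminal: V=max(K-S,0) → 22.5656 7.0108 0.0000 0.0000 0.0000 0.0000 0.0000
k=5: j=0 S=85.2980 intr=15.1420 cont=14.4088 V=15.1420[EX]; j=1 S=102.3355 intr=0.0000 cont=3.3575 V=3.3575[hold]; j=2 S=122.7761 intr=0.0000 cont=0.0000 V=0.0000[hold]; j=3 S=147.2996 intr=0.0000 cont=0.0000 V=0.0000[hold]; j=4 S=176.7214 intr=0.0000 cont=0.0000 V=0.0000[hold]; j=5 S=212.0200 intr=0.0000 cont=0.0000 V=0.0000[hold]  S*(5)=85.2980
k=4: j=0 S=93.4292 intr=7.0108 cont=8.9766 V=8.9766[hold]; j=1 S=112.0908 intr=0.0000 cont=1.6079 V=1.6079[hold]; j=2 S=134.4800 intr=0.0000 cont=0.0000 V=0.0000[hold]; j=3 S=161.3412 intr=0.0000 cont=0.0000 V=0.0000[hold]; j=4 S=193.5677 intr=0.0000 cont=0.0000 V=0.0000[hold]  S*(4)=-
k=3: j=0 S=102.3355 intr=0.0000 cont=5.1251 V=5.1251[hold]; j=1 S=122.7761 intr=0.0000 cont=0.7700 V=0.7700[hold]; j=2 S=147.2996 intr=0.0000 cont=0.0000 V=0.0000[hold]; j=3 S=176.7214 intr=0.0000 cont=0.0000 V=0.0000[hold]  S*(3)=-
k=2: j=0 S=112.0908 intr=0.0000 cont=2.8500 V=2.8500[hold]; j=1 S=134.4800 intr=0.0000 cont=0.3688 V=0.3688[hold]; j=2 S=161.3412 intr=0.0000 cont=0.0000 V=0.0000[hold]  S*(2)=-
k=1: j=0 S=122.7761 intr=0.0000 cont=1.5544 V=1.5544[hold]; j=1 S=147.2996 intr=0.0000 cont=0.1766 V=0.1766[hold]  S*(1)=-
k=0: j=0 S=134.4800 intr=0.0000 cont=0.8351 V=0.8351[hold]  S*(0)=-

price = 0.8351
boundary = - - - - - 85.2980
tree:
0.8351
1.5544 0.1766
2.8500 0.3688 0.0000
5.1251 0.7700 0.0000 0.0000
8.9766 1.6079 0.0000 0.0000 0.0000
15.1420 3.3575 0.0000 0.0000 0.0000 0.0000
22.5656 7.0108 0.0000 0.0000 0.0000 0.0000 0.0000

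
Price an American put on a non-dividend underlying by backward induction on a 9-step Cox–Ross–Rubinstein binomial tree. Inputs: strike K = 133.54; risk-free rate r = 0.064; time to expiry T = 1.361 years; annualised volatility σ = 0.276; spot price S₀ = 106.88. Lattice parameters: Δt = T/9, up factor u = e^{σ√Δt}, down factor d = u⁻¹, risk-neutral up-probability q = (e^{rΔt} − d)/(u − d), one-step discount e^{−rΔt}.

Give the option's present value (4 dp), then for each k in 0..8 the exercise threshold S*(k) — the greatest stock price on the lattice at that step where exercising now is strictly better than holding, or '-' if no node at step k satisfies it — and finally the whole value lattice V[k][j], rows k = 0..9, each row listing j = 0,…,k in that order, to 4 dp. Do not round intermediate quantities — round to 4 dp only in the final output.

params: Δt=0.15122 u=1.11330 d=0.89823 q=0.51841 e^(-rΔt)=0.99037
t_9 payoffs: 92.8596 83.1192 71.0465 56.0832 37.5372 14.5505 0.0000 0.0000 0.0000 0.0000
t_8: node(8,0) S=45.2895 payoff=88.2505 vs cont=86.9643 → 88.2505 [stop]  node(8,1) S=56.1335 payoff=77.4065 vs cont=76.1203 → 77.4065 [stop]  node(8,2) S=69.5740 payoff=63.9660 vs cont=62.6798 → 63.9660 [stop]  node(8,3) S=86.2326 payoff=47.3074 vs cont=46.0212 → 47.3074 [stop]  node(8,4) S=106.8800 payoff=26.6600 vs cont=25.3738 → 26.6600 [stop]  node(8,5) S=132.4711 payoff=1.0689 vs cont=6.9398 → 6.9398 [wait]  node(8,6) S=164.1897 payoff=0.0000 vs cont=0.0000 → 0.0000 [wait]  node(8,7) S=203.5029 payoff=0.0000 vs cont=0.0000 → 0.0000 [wait]  node(8,8) S=252.2292 payoff=0.0000 vs cont=0.0000 → 0.0000 [wait]  ⇒ S*(8)=106.8800
t_7: node(7,0) S=50.4208 payoff=83.1192 vs cont=81.8330 → 83.1192 [stop]  node(7,1) S=62.4935 payoff=71.0465 vs cont=69.7603 → 71.0465 [stop]  node(7,2) S=77.4568 payoff=56.0832 vs cont=54.7970 → 56.0832 [stop]  node(7,3) S=96.0028 payoff=37.5372 vs cont=36.2510 → 37.5372 [stop]  node(7,4) S=118.9895 payoff=14.5505 vs cont=16.2785 → 16.2785 [wait]  node(7,5) S=147.4801 payoff=0.0000 vs cont=3.3099 → 3.3099 [wait]  node(7,6) S=182.7925 payoff=0.0000 vs cont=0.0000 → 0.0000 [wait]  node(7,7) S=226.5599 payoff=0.0000 vs cont=0.0000 → 0.0000 [wait]  ⇒ S*(7)=96.0028
t_6: node(6,0) S=56.1335 payoff=77.4065 vs cont=76.1203 → 77.4065 [stop]  node(6,1) S=69.5740 payoff=63.9660 vs cont=62.6798 → 63.9660 [stop]  node(6,2) S=86.2326 payoff=47.3074 vs cont=46.0212 → 47.3074 [stop]  node(6,3) S=106.8800 payoff=26.6600 vs cont=26.2610 → 26.6600 [stop]  node(6,4) S=132.4711 payoff=1.0689 vs cont=9.4634 → 9.4634 [wait]  node(6,5) S=164.1897 payoff=0.0000 vs cont=1.5787 → 1.5787 [wait]  node(6,6) S=203.5029 payoff=0.0000 vs cont=0.0000 → 0.0000 [wait]  ⇒ S*(6)=106.8800
t_5: node(5,0) S=62.4935 payoff=71.0465 vs cont=69.7603 → 71.0465 [stop]  node(5,1) S=77.4568 payoff=56.0832 vs cont=54.7970 → 56.0832 [stop]  node(5,2) S=96.0028 payoff=37.5372 vs cont=36.2510 → 37.5372 [stop]  node(5,3) S=118.9895 payoff=14.5505 vs cont=17.5742 → 17.5742 [wait]  node(5,4) S=147.4801 payoff=0.0000 vs cont=5.3241 → 5.3241 [wait]  node(5,5) S=182.7925 payoff=0.0000 vs cont=0.7529 → 0.7529 [wait]  ⇒ S*(5)=96.0028
t_4: node(4,0) S=69.5740 payoff=63.9660 vs cont=62.6798 → 63.9660 [stop]  node(4,1) S=86.2326 payoff=47.3074 vs cont=46.0212 → 47.3074 [stop]  node(4,2) S=106.8800 payoff=26.6600 vs cont=26.9262 → 26.9262 [wait]  node(4,3) S=132.4711 payoff=1.0689 vs cont=11.1155 → 11.1155 [wait]  node(4,4) S=164.1897 payoff=0.0000 vs cont=2.9259 → 2.9259 [wait]  ⇒ S*(4)=86.2326
t_3: node(3,0) S=77.4568 payoff=56.0832 vs cont=54.7970 → 56.0832 [stop]  node(3,1) S=96.0028 payoff=37.5372 vs cont=36.3877 → 37.5372 [stop]  node(3,2) S=118.9895 payoff=14.5505 vs cont=18.5494 → 18.5494 [wait]  node(3,3) S=147.4801 payoff=0.0000 vs cont=6.8037 → 6.8037 [wait]  ⇒ S*(3)=96.0028
t_2: node(2,0) S=86.2326 payoff=47.3074 vs cont=46.0212 → 47.3074 [stop]  node(2,1) S=106.8800 payoff=26.6600 vs cont=27.4269 → 27.4269 [wait]  node(2,2) S=132.4711 payoff=1.0689 vs cont=12.3403 → 12.3403 [wait]  ⇒ S*(2)=86.2326
t_1: node(1,0) S=96.0028 payoff=37.5372 vs cont=36.6447 → 37.5372 [stop]  node(1,1) S=118.9895 payoff=14.5505 vs cont=19.4170 → 19.4170 [wait]  ⇒ S*(1)=96.0028
t_0: node(0,0) S=106.8800 payoff=26.6600 vs cont=27.8724 → 27.8724 [wait]  ⇒ S*(0)=-

price = 27.8724
boundary = - 96.0028 86.2326 96.0028 86.2326 96.0028 106.8800 96.0028 106.8800
tree:
27.8724
37.5372 19.4170
47.3074 27.4269 12.3403
56.0832 37.5372 18.5494 6.8037
63.9660 47.3074 26.9262 11.1155 2.9259
71.0465 56.0832 37.5372 17.5742 5.3241 0.7529
77.4065 63.9660 47.3074 26.6600 9.4634 1.5787 0.0000
83.1192 71.0465 56.0832 37.5372 16.2785 3.3099 0.0000 0.0000
88.2505 77.4065 63.9660 47.3074 26.6600 6.9398 0.0000 0.0000 0.0000
92.8596 83.1192 71.0465 56.0832 37.5372 14.5505 0.0000 0.0000 0.0000 0.0000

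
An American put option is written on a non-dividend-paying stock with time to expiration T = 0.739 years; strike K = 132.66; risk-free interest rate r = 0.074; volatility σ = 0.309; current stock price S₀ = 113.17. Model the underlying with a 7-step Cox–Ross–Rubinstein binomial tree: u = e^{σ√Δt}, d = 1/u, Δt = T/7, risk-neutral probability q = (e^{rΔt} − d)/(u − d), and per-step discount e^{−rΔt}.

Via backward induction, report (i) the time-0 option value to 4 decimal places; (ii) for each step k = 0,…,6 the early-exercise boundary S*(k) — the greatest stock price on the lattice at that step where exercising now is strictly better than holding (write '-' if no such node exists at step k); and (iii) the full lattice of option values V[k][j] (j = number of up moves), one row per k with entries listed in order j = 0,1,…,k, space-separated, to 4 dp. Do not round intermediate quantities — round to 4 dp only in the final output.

Δt=0.10557, u=1.10561, d=0.90448, q=0.51391, disc=e^(-rΔt)=0.99222
k=7 terminal: V=max(K-S,0) → 76.6184 64.1559 48.9220 30.3005 7.5378 0.0000 0.0000 0.0000
k=6: j=0 S=61.9603 intr=70.6997 cont=69.6674 V=70.6997[EX]; j=1 S=75.7390 intr=56.9210 cont=55.8887 V=56.9210[EX]; j=2 S=92.5818 intr=40.0782 cont=39.0459 V=40.0782[EX]; j=3 S=113.1700 intr=19.4900 cont=18.4577 V=19.4900[EX]; j=4 S=138.3366 intr=0.0000 cont=3.6355 V=3.6355[hold]; j=5 S=169.0998 intr=0.0000 cont=0.0000 V=0.0000[hold]; j=6 S=206.7041 intr=0.0000 cont=0.0000 V=0.0000[hold]  S*(6)=113.1700
k=5: j=0 S=68.5041 intr=64.1559 cont=63.1236 V=64.1559[EX]; j=1 S=83.7380 intr=48.9220 cont=47.8897 V=48.9220[EX]; j=2 S=102.3595 intr=30.3005 cont=29.2681 V=30.3005[EX]; j=3 S=125.1222 intr=7.5378 cont=11.2539 V=11.2539[hold]; j=4 S=152.9467 intr=0.0000 cont=1.7534 V=1.7534[hold]; j=5 S=186.9589 intr=0.0000 cont=0.0000 V=0.0000[hold]  S*(5)=102.3595
k=4: j=0 S=75.7390 intr=56.9210 cont=55.8887 V=56.9210[EX]; j=1 S=92.5818 intr=40.0782 cont=39.0459 V=40.0782[EX]; j=2 S=113.1700 intr=19.4900 cont=20.3525 V=20.3525[hold]; j=3 S=138.3366 intr=0.0000 cont=6.3219 V=6.3219[hold]; j=4 S=169.0998 intr=0.0000 cont=0.8457 V=0.8457[hold]  S*(4)=92.5818
k=3: j=0 S=83.7380 intr=48.9220 cont=47.8897 V=48.9220[EX]; j=1 S=102.3595 intr=30.3005 cont=29.7079 V=30.3005[EX]; j=2 S=125.1222 intr=7.5378 cont=13.0397 V=13.0397[hold]; j=3 S=152.9467 intr=0.0000 cont=3.4803 V=3.4803[hold]  S*(3)=102.3595
k=2: j=0 S=92.5818 intr=40.0782 cont=39.0459 V=40.0782[EX]; j=1 S=113.1700 intr=19.4900 cont=21.2632 V=21.2632[hold]; j=2 S=138.3366 intr=0.0000 cont=8.0638 V=8.0638[hold]  S*(2)=92.5818
k=1: j=0 S=102.3595 intr=30.3005 cont=30.1723 V=30.3005[EX]; j=1 S=125.1222 intr=7.5378 cont=14.3671 V=14.3671[hold]  S*(1)=102.3595
k=0: j=0 S=113.1700 intr=19.4900 cont=21.9400 V=21.9400[hold]  S*(0)=-

price = 21.9400
boundary = - 102.3595 92.5818 102.3595 92.5818 102.3595 113.1700
tree:
21.9400
30.3005 14.3671
40.0782 21.2632 8.0638
48.9220 30.3005 13.0397 3.4803
56.9210 40.0782 20.3525 6.3219 0.8457
64.1559 48.9220 30.3005 11.2539 1.7534 0.0000
70.6997 56.9210 40.0782 19.4900 3.6355 0.0000 0.0000
76.6184 64.1559 48.9220 30.3005 7.5378 0.0000 0.0000 0.0000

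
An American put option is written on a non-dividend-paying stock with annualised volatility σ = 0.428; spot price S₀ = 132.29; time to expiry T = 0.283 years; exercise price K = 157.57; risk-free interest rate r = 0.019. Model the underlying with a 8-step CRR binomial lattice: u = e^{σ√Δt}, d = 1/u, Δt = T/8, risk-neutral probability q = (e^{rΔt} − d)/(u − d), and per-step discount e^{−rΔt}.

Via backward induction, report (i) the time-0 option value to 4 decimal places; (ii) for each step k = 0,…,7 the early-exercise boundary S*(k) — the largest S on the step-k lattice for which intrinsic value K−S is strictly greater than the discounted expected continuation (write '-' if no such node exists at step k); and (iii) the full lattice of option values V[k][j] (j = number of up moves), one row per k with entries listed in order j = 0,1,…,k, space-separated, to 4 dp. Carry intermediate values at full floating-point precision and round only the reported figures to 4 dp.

price = 28.8157
boundary = - - - 103.9072 112.6176 122.0581 132.2900 143.3796
tree:
28.8157
36.6213 20.5359
45.0699 27.6671 12.9635
53.6628 35.9737 18.8517 6.7054
61.6994 44.9524 26.4536 10.7752 2.3769
69.1145 53.6628 35.5119 16.8354 4.3308 0.2976
75.9560 61.6994 44.9524 25.2800 7.8580 0.5772 0.0000
82.2684 69.1145 53.6628 35.5119 14.1904 1.1194 0.0000 0.0000
88.0925 75.9560 61.6994 44.9524 25.2800 2.1711 0.0000 0.0000 0.0000

Δt=0.03537  u=1.08383  d=0.92266  q=0.48406  discount=0.99933
step 8 (expiry): payoffs max(K−S,0) = 88.0925 75.9560 61.6994 44.9524 25.2800 2.1711 0.0000 0.0000 0.0000
step 7: (k=7,j=0): S=75.3016, (K−S)⁺=82.2684, hold=82.1625 ⇒ V=82.2684 exercise | (k=7,j=1): S=88.4555, (K−S)⁺=69.1145, hold=69.0086 ⇒ V=69.1145 exercise | (k=7,j=2): S=103.9072, (K−S)⁺=53.6628, hold=53.5569 ⇒ V=53.6628 exercise | (k=7,j=3): S=122.0581, (K−S)⁺=35.5119, hold=35.4060 ⇒ V=35.5119 exercise | (k=7,j=4): S=143.3796, (K−S)⁺=14.1904, hold=14.0845 ⇒ V=14.1904 exercise | (k=7,j=5): S=168.4256, (K−S)⁺=0.0000, hold=1.1194 ⇒ V=1.1194 continue | (k=7,j=6): S=197.8468, (K−S)⁺=0.0000, hold=0.0000 ⇒ V=0.0000 continue | (k=7,j=7): S=232.4073, (K−S)⁺=0.0000, hold=0.0000 ⇒ V=0.0000 continue  boundary S*=143.3796
step 6: (k=6,j=0): S=81.6140, (K−S)⁺=75.9560, hold=75.8501 ⇒ V=75.9560 exercise | (k=6,j=1): S=95.8706, (K−S)⁺=61.6994, hold=61.5935 ⇒ V=61.6994 exercise | (k=6,j=2): S=112.6176, (K−S)⁺=44.9524, hold=44.8465 ⇒ V=44.9524 exercise | (k=6,j=3): S=132.2900, (K−S)⁺=25.2800, hold=25.1741 ⇒ V=25.2800 exercise | (k=6,j=4): S=155.3989, (K−S)⁺=2.1711, hold=7.8580 ⇒ V=7.8580 continue | (k=6,j=5): S=182.5444, (K−S)⁺=0.0000, hold=0.5772 ⇒ V=0.5772 continue | (k=6,j=6): S=214.4319, (K−S)⁺=0.0000, hold=0.0000 ⇒ V=0.0000 continue  boundary S*=132.2900
step 5: (k=5,j=0): S=88.4555, (K−S)⁺=69.1145, hold=69.0086 ⇒ V=69.1145 exercise | (k=5,j=1): S=103.9072, (K−S)⁺=53.6628, hold=53.5569 ⇒ V=53.6628 exercise | (k=5,j=2): S=122.0581, (K−S)⁺=35.5119, hold=35.4060 ⇒ V=35.5119 exercise | (k=5,j=3): S=143.3796, (K−S)⁺=14.1904, hold=16.8354 ⇒ V=16.8354 continue | (k=5,j=4): S=168.4256, (K−S)⁺=0.0000, hold=4.3308 ⇒ V=4.3308 continue | (k=5,j=5): S=197.8468, (K−S)⁺=0.0000, hold=0.2976 ⇒ V=0.2976 continue  boundary S*=122.0581
step 4: (k=4,j=0): S=95.8706, (K−S)⁺=61.6994, hold=61.5935 ⇒ V=61.6994 exercise | (k=4,j=1): S=112.6176, (K−S)⁺=44.9524, hold=44.8465 ⇒ V=44.9524 exercise | (k=4,j=2): S=132.2900, (K−S)⁺=25.2800, hold=26.4536 ⇒ V=26.4536 continue | (k=4,j=3): S=155.3989, (K−S)⁺=2.1711, hold=10.7752 ⇒ V=10.7752 continue | (k=4,j=4): S=182.5444, (K−S)⁺=0.0000, hold=2.3769 ⇒ V=2.3769 continue  boundary S*=112.6176
step 3: (k=3,j=0): S=103.9072, (K−S)⁺=53.6628, hold=53.5569 ⇒ V=53.6628 exercise | (k=3,j=1): S=122.0581, (K−S)⁺=35.5119, hold=35.9737 ⇒ V=35.9737 continue | (k=3,j=2): S=143.3796, (K−S)⁺=14.1904, hold=18.8517 ⇒ V=18.8517 continue | (k=3,j=3): S=168.4256, (K−S)⁺=0.0000, hold=6.7054 ⇒ V=6.7054 continue  boundary S*=103.9072
step 2: (k=2,j=0): S=112.6176, (K−S)⁺=44.9524, hold=45.0699 ⇒ V=45.0699 continue | (k=2,j=1): S=132.2900, (K−S)⁺=25.2800, hold=27.6671 ⇒ V=27.6671 continue | (k=2,j=2): S=155.3989, (K−S)⁺=2.1711, hold=12.9635 ⇒ V=12.9635 continue  boundary S*=-
step 1: (k=1,j=0): S=122.0581, (K−S)⁺=35.5119, hold=36.6213 ⇒ V=36.6213 continue | (k=1,j=1): S=143.3796, (K−S)⁺=14.1904, hold=20.5359 ⇒ V=20.5359 continue  boundary S*=-
step 0: (k=0,j=0): S=132.2900, (K−S)⁺=25.2800, hold=28.8157 ⇒ V=28.8157 continue  boundary S*=-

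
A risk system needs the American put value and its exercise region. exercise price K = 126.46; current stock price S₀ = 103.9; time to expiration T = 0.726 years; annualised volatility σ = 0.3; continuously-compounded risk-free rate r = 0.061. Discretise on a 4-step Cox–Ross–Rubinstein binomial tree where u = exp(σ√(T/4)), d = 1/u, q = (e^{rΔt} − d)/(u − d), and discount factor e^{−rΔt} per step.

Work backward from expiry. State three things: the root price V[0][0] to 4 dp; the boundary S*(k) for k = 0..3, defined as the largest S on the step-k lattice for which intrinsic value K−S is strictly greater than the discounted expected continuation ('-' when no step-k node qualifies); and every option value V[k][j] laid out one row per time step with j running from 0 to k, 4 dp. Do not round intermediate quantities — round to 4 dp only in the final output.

Δt=0.18150  u=1.13634  d=0.88002  q=0.51153  discount=0.98899
step 4 (expiry): payoffs max(K−S,0) = 64.1454 45.9958 22.5600 0.0000 0.0000
step 3: (k=3,j=0): S=70.8102, (K−S)⁺=55.6498, hold=54.2574 ⇒ V=55.6498 exercise | (k=3,j=1): S=91.4343, (K−S)⁺=35.0257, hold=33.6333 ⇒ V=35.0257 exercise | (k=3,j=2): S=118.0652, (K−S)⁺=8.3948, hold=10.8986 ⇒ V=10.8986 continue | (k=3,j=3): S=152.4527, (K−S)⁺=0.0000, hold=0.0000 ⇒ V=0.0000 continue  boundary S*=91.4343
step 2: (k=2,j=0): S=80.4642, (K−S)⁺=45.9958, hold=44.6034 ⇒ V=45.9958 exercise | (k=2,j=1): S=103.9000, (K−S)⁺=22.5600, hold=22.4343 ⇒ V=22.5600 exercise | (k=2,j=2): S=134.1617, (K−S)⁺=0.0000, hold=5.2651 ⇒ V=5.2651 continue  boundary S*=103.9000
step 1: (k=1,j=0): S=91.4343, (K−S)⁺=35.0257, hold=33.6333 ⇒ V=35.0257 exercise | (k=1,j=1): S=118.0652, (K−S)⁺=8.3948, hold=13.5622 ⇒ V=13.5622 continue  boundary S*=91.4343
step 0: (k=0,j=0): S=103.9000, (K−S)⁺=22.5600, hold=23.7818 ⇒ V=23.7818 continue  boundary S*=-

price = 23.7818
boundary = - 91.4343 103.9000 91.4343
tree:
23.7818
35.0257 13.5622
45.9958 22.5600 5.2651
55.6498 35.0257 10.8986 0.0000
64.1454 45.9958 22.5600 0.0000 0.0000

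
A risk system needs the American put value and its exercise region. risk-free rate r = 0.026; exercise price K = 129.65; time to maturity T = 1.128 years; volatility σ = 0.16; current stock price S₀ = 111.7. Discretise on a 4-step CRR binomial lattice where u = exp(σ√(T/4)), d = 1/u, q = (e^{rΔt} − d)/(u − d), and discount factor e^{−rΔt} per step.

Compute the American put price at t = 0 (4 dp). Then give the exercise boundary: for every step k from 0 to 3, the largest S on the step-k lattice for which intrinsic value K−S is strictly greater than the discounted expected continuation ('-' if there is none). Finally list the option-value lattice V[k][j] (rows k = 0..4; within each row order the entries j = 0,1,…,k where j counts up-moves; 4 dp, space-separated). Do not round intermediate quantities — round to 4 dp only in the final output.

price = 18.3330
boundary = - 102.6013 111.7000 102.6013
tree:
18.3330
27.0487 10.6112
35.4062 17.9500 4.0412
43.0830 27.0487 8.5170 0.0000
50.1344 35.4062 17.9500 0.0000 0.0000

params: Δt=0.28200 u=1.08868 d=0.91854 q=0.52202 e^(-rΔt)=0.99269
t_4 payoffs: 50.1344 35.4062 17.9500 0.0000 0.0000
t_3: node(3,0) S=86.5670 payoff=43.0830 vs cont=42.1358 → 43.0830 [stop]  node(3,1) S=102.6013 payoff=27.0487 vs cont=26.1016 → 27.0487 [stop]  node(3,2) S=121.6055 payoff=8.0445 vs cont=8.5170 → 8.5170 [wait]  node(3,3) S=144.1298 payoff=0.0000 vs cont=0.0000 → 0.0000 [wait]  ⇒ S*(3)=102.6013
t_2: node(2,0) S=94.2438 payoff=35.4062 vs cont=34.4591 → 35.4062 [stop]  node(2,1) S=111.7000 payoff=17.9500 vs cont=17.2478 → 17.9500 [stop]  node(2,2) S=132.3895 payoff=0.0000 vs cont=4.0412 → 4.0412 [wait]  ⇒ S*(2)=111.7000
t_1: node(1,0) S=102.6013 payoff=27.0487 vs cont=26.1016 → 27.0487 [stop]  node(1,1) S=121.6055 payoff=8.0445 vs cont=10.6112 → 10.6112 [wait]  ⇒ S*(1)=102.6013
t_0: node(0,0) S=111.7000 payoff=17.9500 vs cont=18.3330 → 18.3330 [wait]  ⇒ S*(0)=-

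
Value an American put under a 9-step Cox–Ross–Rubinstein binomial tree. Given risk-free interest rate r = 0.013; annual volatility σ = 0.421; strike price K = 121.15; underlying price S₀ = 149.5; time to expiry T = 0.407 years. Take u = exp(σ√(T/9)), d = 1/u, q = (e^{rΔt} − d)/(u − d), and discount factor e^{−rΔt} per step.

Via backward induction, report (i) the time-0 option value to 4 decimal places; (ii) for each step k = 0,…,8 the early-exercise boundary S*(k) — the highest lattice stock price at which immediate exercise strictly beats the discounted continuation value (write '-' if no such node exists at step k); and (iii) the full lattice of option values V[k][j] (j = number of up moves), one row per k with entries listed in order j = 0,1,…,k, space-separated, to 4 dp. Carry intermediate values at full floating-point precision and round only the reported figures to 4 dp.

Δt=0.04522  u=1.09366  d=0.91436  q=0.48091  discount=0.99941
step 9 (expiry): payoffs max(K−S,0) = 54.3605 41.2639 25.5993 6.8630 0.0000 0.0000 0.0000 0.0000 0.0000 0.0000
step 8: (k=8,j=0): S=73.0449, (K−S)⁺=48.1051, hold=48.0339 ⇒ V=48.1051 exercise | (k=8,j=1): S=87.3680, (K−S)⁺=33.7820, hold=33.7108 ⇒ V=33.7820 exercise | (k=8,j=2): S=104.4998, (K−S)⁺=16.6502, hold=16.5790 ⇒ V=16.6502 exercise | (k=8,j=3): S=124.9909, (K−S)⁺=0.0000, hold=3.5604 ⇒ V=3.5604 continue | (k=8,j=4): S=149.5000, (K−S)⁺=0.0000, hold=0.0000 ⇒ V=0.0000 continue | (k=8,j=5): S=178.8151, (K−S)⁺=0.0000, hold=0.0000 ⇒ V=0.0000 continue | (k=8,j=6): S=213.8784, (K−S)⁺=0.0000, hold=0.0000 ⇒ V=0.0000 continue | (k=8,j=7): S=255.8173, (K−S)⁺=0.0000, hold=0.0000 ⇒ V=0.0000 continue | (k=8,j=8): S=305.9798, (K−S)⁺=0.0000, hold=0.0000 ⇒ V=0.0000 continue  boundary S*=104.4998
step 7: (k=7,j=0): S=79.8861, (K−S)⁺=41.2639, hold=41.1927 ⇒ V=41.2639 exercise | (k=7,j=1): S=95.5507, (K−S)⁺=25.5993, hold=25.5281 ⇒ V=25.5993 exercise | (k=7,j=2): S=114.2870, (K−S)⁺=6.8630, hold=10.3491 ⇒ V=10.3491 continue | (k=7,j=3): S=136.6972, (K−S)⁺=0.0000, hold=1.8471 ⇒ V=1.8471 continue | (k=7,j=4): S=163.5018, (K−S)⁺=0.0000, hold=0.0000 ⇒ V=0.0000 continue | (k=7,j=5): S=195.5625, (K−S)⁺=0.0000, hold=0.0000 ⇒ V=0.0000 continue | (k=7,j=6): S=233.9098, (K−S)⁺=0.0000, hold=0.0000 ⇒ V=0.0000 continue | (k=7,j=7): S=279.7765, (K−S)⁺=0.0000, hold=0.0000 ⇒ V=0.0000 continue  boundary S*=95.5507
step 6: (k=6,j=0): S=87.3680, (K−S)⁺=33.7820, hold=33.7108 ⇒ V=33.7820 exercise | (k=6,j=1): S=104.4998, (K−S)⁺=16.6502, hold=18.2545 ⇒ V=18.2545 continue | (k=6,j=2): S=124.9909, (K−S)⁺=0.0000, hold=6.2567 ⇒ V=6.2567 continue | (k=6,j=3): S=149.5000, (K−S)⁺=0.0000, hold=0.9582 ⇒ V=0.9582 continue | (k=6,j=4): S=178.8151, (K−S)⁺=0.0000, hold=0.0000 ⇒ V=0.0000 continue | (k=6,j=5): S=213.8784, (K−S)⁺=0.0000, hold=0.0000 ⇒ V=0.0000 continue | (k=6,j=6): S=255.8173, (K−S)⁺=0.0000, hold=0.0000 ⇒ V=0.0000 continue  boundary S*=87.3680
step 5: (k=5,j=0): S=95.5507, (K−S)⁺=25.5993, hold=26.2992 ⇒ V=26.2992 continue | (k=5,j=1): S=114.2870, (K−S)⁺=6.8630, hold=12.4773 ⇒ V=12.4773 continue | (k=5,j=2): S=136.6972, (K−S)⁺=0.0000, hold=3.7064 ⇒ V=3.7064 continue | (k=5,j=3): S=163.5018, (K−S)⁺=0.0000, hold=0.4971 ⇒ V=0.4971 continue | (k=5,j=4): S=195.5625, (K−S)⁺=0.0000, hold=0.0000 ⇒ V=0.0000 continue | (k=5,j=5): S=233.9098, (K−S)⁺=0.0000, hold=0.0000 ⇒ V=0.0000 continue  boundary S*=-
step 4: (k=4,j=0): S=104.4998, (K−S)⁺=16.6502, hold=19.6405 ⇒ V=19.6405 continue | (k=4,j=1): S=124.9909, (K−S)⁺=0.0000, hold=8.2544 ⇒ V=8.2544 continue | (k=4,j=2): S=149.5000, (K−S)⁺=0.0000, hold=2.1617 ⇒ V=2.1617 continue | (k=4,j=3): S=178.8151, (K−S)⁺=0.0000, hold=0.2579 ⇒ V=0.2579 continue | (k=4,j=4): S=213.8784, (K−S)⁺=0.0000, hold=0.0000 ⇒ V=0.0000 continue  boundary S*=-
step 3: (k=3,j=0): S=114.2870, (K−S)⁺=6.8630, hold=14.1564 ⇒ V=14.1564 continue | (k=3,j=1): S=136.6972, (K−S)⁺=0.0000, hold=5.3212 ⇒ V=5.3212 continue | (k=3,j=2): S=163.5018, (K−S)⁺=0.0000, hold=1.2454 ⇒ V=1.2454 continue | (k=3,j=3): S=195.5625, (K−S)⁺=0.0000, hold=0.1338 ⇒ V=0.1338 continue  boundary S*=-
step 2: (k=2,j=0): S=124.9909, (K−S)⁺=0.0000, hold=9.9016 ⇒ V=9.9016 continue | (k=2,j=1): S=149.5000, (K−S)⁺=0.0000, hold=3.3591 ⇒ V=3.3591 continue | (k=2,j=2): S=178.8151, (K−S)⁺=0.0000, hold=0.7104 ⇒ V=0.7104 continue  boundary S*=-
step 1: (k=1,j=0): S=136.6972, (K−S)⁺=0.0000, hold=6.7513 ⇒ V=6.7513 continue | (k=1,j=1): S=163.5018, (K−S)⁺=0.0000, hold=2.0841 ⇒ V=2.0841 continue  boundary S*=-
step 0: (k=0,j=0): S=149.5000, (K−S)⁺=0.0000, hold=4.5041 ⇒ V=4.5041 continue  boundary S*=-

price = 4.5041
boundary = - - - - - - 87.3680 95.5507 104.4998
tree:
4.5041
6.7513 2.0841
9.9016 3.3591 0.7104
14.1564 5.3212 1.2454 0.1338
19.6405 8.2544 2.1617 0.2579 0.0000
26.2992 12.4773 3.7064 0.4971 0.0000 0.0000
33.7820 18.2545 6.2567 0.9582 0.0000 0.0000 0.0000
41.2639 25.5993 10.3491 1.8471 0.0000 0.0000 0.0000 0.0000
48.1051 33.7820 16.6502 3.5604 0.0000 0.0000 0.0000 0.0000 0.0000
54.3605 41.2639 25.5993 6.8630 0.0000 0.0000 0.0000 0.0000 0.0000 0.0000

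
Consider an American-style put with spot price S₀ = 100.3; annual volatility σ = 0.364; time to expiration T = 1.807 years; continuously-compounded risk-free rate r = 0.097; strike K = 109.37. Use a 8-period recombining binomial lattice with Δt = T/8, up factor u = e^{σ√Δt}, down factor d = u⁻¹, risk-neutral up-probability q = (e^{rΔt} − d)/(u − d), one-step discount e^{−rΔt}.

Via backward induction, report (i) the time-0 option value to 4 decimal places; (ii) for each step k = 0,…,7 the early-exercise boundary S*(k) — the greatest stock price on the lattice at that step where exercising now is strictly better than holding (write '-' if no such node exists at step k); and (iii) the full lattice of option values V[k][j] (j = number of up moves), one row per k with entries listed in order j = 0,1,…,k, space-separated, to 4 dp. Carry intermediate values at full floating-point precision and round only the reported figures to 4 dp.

Δt=0.22587  u=1.18886  d=0.84114  q=0.52056  discount=0.97833
step 8 (expiry): payoffs max(K−S,0) = 84.2366 73.8466 59.1616 38.4059 9.0700 0.0000 0.0000 0.0000 0.0000
step 7: (k=7,j=0): S=29.8802, (K−S)⁺=79.4898, hold=77.1196 ⇒ V=79.4898 exercise | (k=7,j=1): S=42.2324, (K−S)⁺=67.1376, hold=64.7674 ⇒ V=67.1376 exercise | (k=7,j=2): S=59.6908, (K−S)⁺=49.6792, hold=47.3089 ⇒ V=49.6792 exercise | (k=7,j=3): S=84.3665, (K−S)⁺=25.0035, hold=22.6333 ⇒ V=25.0035 exercise | (k=7,j=4): S=119.2428, (K−S)⁺=0.0000, hold=4.2542 ⇒ V=4.2542 continue | (k=7,j=5): S=168.5366, (K−S)⁺=0.0000, hold=0.0000 ⇒ V=0.0000 continue | (k=7,j=6): S=238.2081, (K−S)⁺=0.0000, hold=0.0000 ⇒ V=0.0000 continue | (k=7,j=7): S=336.6810, (K−S)⁺=0.0000, hold=0.0000 ⇒ V=0.0000 continue  boundary S*=84.3665
step 6: (k=6,j=0): S=35.5234, (K−S)⁺=73.8466, hold=71.4764 ⇒ V=73.8466 exercise | (k=6,j=1): S=50.2084, (K−S)⁺=59.1616, hold=56.7914 ⇒ V=59.1616 exercise | (k=6,j=2): S=70.9641, (K−S)⁺=38.4059, hold=36.0357 ⇒ V=38.4059 exercise | (k=6,j=3): S=100.3000, (K−S)⁺=9.0700, hold=13.8944 ⇒ V=13.8944 continue | (k=6,j=4): S=141.7631, (K−S)⁺=0.0000, hold=1.9954 ⇒ V=1.9954 continue | (k=6,j=5): S=200.3666, (K−S)⁺=0.0000, hold=0.0000 ⇒ V=0.0000 continue | (k=6,j=6): S=283.1963, (K−S)⁺=0.0000, hold=0.0000 ⇒ V=0.0000 continue  boundary S*=70.9641
step 5: (k=5,j=0): S=42.2324, (K−S)⁺=67.1376, hold=64.7674 ⇒ V=67.1376 exercise | (k=5,j=1): S=59.6908, (K−S)⁺=49.6792, hold=47.3089 ⇒ V=49.6792 exercise | (k=5,j=2): S=84.3665, (K−S)⁺=25.0035, hold=25.0903 ⇒ V=25.0903 continue | (k=5,j=3): S=119.2428, (K−S)⁺=0.0000, hold=7.5334 ⇒ V=7.5334 continue | (k=5,j=4): S=168.5366, (K−S)⁺=0.0000, hold=0.9360 ⇒ V=0.9360 continue | (k=5,j=5): S=238.2081, (K−S)⁺=0.0000, hold=0.0000 ⇒ V=0.0000 continue  boundary S*=59.6908
step 4: (k=4,j=0): S=50.2084, (K−S)⁺=59.1616, hold=56.7914 ⇒ V=59.1616 exercise | (k=4,j=1): S=70.9641, (K−S)⁺=38.4059, hold=36.0799 ⇒ V=38.4059 exercise | (k=4,j=2): S=100.3000, (K−S)⁺=9.0700, hold=15.6051 ⇒ V=15.6051 continue | (k=4,j=3): S=141.7631, (K−S)⁺=0.0000, hold=4.0102 ⇒ V=4.0102 continue | (k=4,j=4): S=200.3666, (K−S)⁺=0.0000, hold=0.4390 ⇒ V=0.4390 continue  boundary S*=70.9641
step 3: (k=3,j=0): S=59.6908, (K−S)⁺=49.6792, hold=47.3089 ⇒ V=49.6792 exercise | (k=3,j=1): S=84.3665, (K−S)⁺=25.0035, hold=25.9615 ⇒ V=25.9615 continue | (k=3,j=2): S=119.2428, (K−S)⁺=0.0000, hold=9.3618 ⇒ V=9.3618 continue | (k=3,j=3): S=168.5366, (K−S)⁺=0.0000, hold=2.1045 ⇒ V=2.1045 continue  boundary S*=59.6908
step 2: (k=2,j=0): S=70.9641, (K−S)⁺=38.4059, hold=36.5236 ⇒ V=38.4059 exercise | (k=2,j=1): S=100.3000, (K−S)⁺=9.0700, hold=16.9450 ⇒ V=16.9450 continue | (k=2,j=2): S=141.7631, (K−S)⁺=0.0000, hold=5.4629 ⇒ V=5.4629 continue  boundary S*=70.9641
step 1: (k=1,j=0): S=84.3665, (K−S)⁺=25.0035, hold=26.6439 ⇒ V=26.6439 continue | (k=1,j=1): S=119.2428, (K−S)⁺=0.0000, hold=10.7301 ⇒ V=10.7301 continue  boundary S*=-
step 0: (k=0,j=0): S=100.3000, (K−S)⁺=9.0700, hold=17.9619 ⇒ V=17.9619 continue  boundary S*=-

price = 17.9619
boundary = - - 70.9641 59.6908 70.9641 59.6908 70.9641 84.3665
tree:
17.9619
26.6439 10.7301
38.4059 16.9450 5.4629
49.6792 25.9615 9.3618 2.1045
59.1616 38.4059 15.6051 4.0102 0.4390
67.1376 49.6792 25.0903 7.5334 0.9360 0.0000
73.8466 59.1616 38.4059 13.8944 1.9954 0.0000 0.0000
79.4898 67.1376 49.6792 25.0035 4.2542 0.0000 0.0000 0.0000
84.2366 73.8466 59.1616 38.4059 9.0700 0.0000 0.0000 0.0000 0.0000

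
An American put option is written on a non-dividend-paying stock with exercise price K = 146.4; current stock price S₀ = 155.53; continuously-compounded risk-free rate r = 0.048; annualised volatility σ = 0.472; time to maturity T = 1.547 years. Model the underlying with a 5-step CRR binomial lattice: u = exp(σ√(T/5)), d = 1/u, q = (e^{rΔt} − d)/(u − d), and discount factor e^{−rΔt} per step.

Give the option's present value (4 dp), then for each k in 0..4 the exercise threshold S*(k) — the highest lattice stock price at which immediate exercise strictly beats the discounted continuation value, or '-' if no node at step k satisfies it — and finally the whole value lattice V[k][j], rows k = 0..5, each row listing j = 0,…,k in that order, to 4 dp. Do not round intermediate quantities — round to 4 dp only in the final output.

price = 27.1931
boundary = - - - 70.7538 91.9965
tree:
27.1931
39.7594 13.4919
56.1083 22.0756 3.9688
75.6462 35.2530 7.4999 0.0000
91.9838 54.4035 14.1729 0.0000 0.0000
104.5489 75.6462 26.7830 0.0000 0.0000 0.0000

params: Δt=0.30940 u=1.30023 d=0.76909 q=0.46291 e^(-rΔt)=0.98526
t_5 payoffs: 104.5489 75.6462 26.7830 0.0000 0.0000 0.0000
t_4: node(4,0) S=54.4162 payoff=91.9838 vs cont=89.8256 → 91.9838 [stop]  node(4,1) S=91.9965 payoff=54.4035 vs cont=52.2453 → 54.4035 [stop]  node(4,2) S=155.5300 payoff=0.0000 vs cont=14.1729 → 14.1729 [wait]  node(4,3) S=262.9402 payoff=0.0000 vs cont=0.0000 → 0.0000 [wait]  node(4,4) S=444.5288 payoff=0.0000 vs cont=0.0000 → 0.0000 [wait]  ⇒ S*(4)=91.9965
t_3: node(3,0) S=70.7538 payoff=75.6462 vs cont=73.4880 → 75.6462 [stop]  node(3,1) S=119.6170 payoff=26.7830 vs cont=35.2530 → 35.2530 [wait]  node(3,2) S=202.2254 payoff=0.0000 vs cont=7.4999 → 7.4999 [wait]  node(3,3) S=341.8837 payoff=0.0000 vs cont=0.0000 → 0.0000 [wait]  ⇒ S*(3)=70.7538
t_2: node(2,0) S=91.9965 payoff=54.4035 vs cont=56.1083 → 56.1083 [wait]  node(2,1) S=155.5300 payoff=0.0000 vs cont=22.0756 → 22.0756 [wait]  node(2,2) S=262.9402 payoff=0.0000 vs cont=3.9688 → 3.9688 [wait]  ⇒ S*(2)=-
t_1: node(1,0) S=119.6170 payoff=26.7830 vs cont=39.7594 → 39.7594 [wait]  node(1,1) S=202.2254 payoff=0.0000 vs cont=13.4919 → 13.4919 [wait]  ⇒ S*(1)=-
t_0: node(0,0) S=155.5300 payoff=0.0000 vs cont=27.1931 → 27.1931 [wait]  ⇒ S*(0)=-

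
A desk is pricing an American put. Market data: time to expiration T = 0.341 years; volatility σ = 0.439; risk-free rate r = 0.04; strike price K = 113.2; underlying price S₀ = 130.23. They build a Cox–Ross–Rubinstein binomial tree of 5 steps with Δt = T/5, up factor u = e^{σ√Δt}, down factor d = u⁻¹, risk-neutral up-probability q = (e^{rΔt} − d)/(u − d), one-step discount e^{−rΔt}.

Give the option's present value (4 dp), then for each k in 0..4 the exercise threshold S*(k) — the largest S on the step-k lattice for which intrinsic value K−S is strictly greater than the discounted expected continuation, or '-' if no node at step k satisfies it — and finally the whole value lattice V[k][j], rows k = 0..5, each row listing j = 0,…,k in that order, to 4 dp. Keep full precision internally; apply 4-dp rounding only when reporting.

price = 5.0148
boundary = - - - - 82.3288
tree:
5.0148
8.3546 1.4719
13.5408 2.8563 0.0000
21.0924 5.5425 0.0000 0.0000
30.8712 10.7552 0.0000 0.0000 0.0000
39.7889 20.8703 0.0000 0.0000 0.0000 0.0000

Δt=0.06820, u=1.12148, d=0.89168, q=0.48326, disc=e^(-rΔt)=0.99728
k=5 terminal: V=max(K-S,0) → 39.7889 20.8703 0.0000 0.0000 0.0000 0.0000
k=4: j=0 S=82.3288 intr=30.8712 cont=30.5629 V=30.8712[EX]; j=1 S=103.5455 intr=9.6545 cont=10.7552 V=10.7552[hold]; j=2 S=130.2300 intr=0.0000 cont=0.0000 V=0.0000[hold]; j=3 S=163.7913 intr=0.0000 cont=0.0000 V=0.0000[hold]; j=4 S=206.0016 intr=0.0000 cont=0.0000 V=0.0000[hold]  S*(4)=82.3288
k=3: j=0 S=92.3297 intr=20.8703 cont=21.0924 V=21.0924[hold]; j=1 S=116.1238 intr=0.0000 cont=5.5425 V=5.5425[hold]; j=2 S=146.0498 intr=0.0000 cont=0.0000 V=0.0000[hold]; j=3 S=183.6879 intr=0.0000 cont=0.0000 V=0.0000[hold]  S*(3)=-
k=2: j=0 S=103.5455 intr=9.6545 cont=13.5408 V=13.5408[hold]; j=1 S=130.2300 intr=0.0000 cont=2.8563 V=2.8563[hold]; j=2 S=163.7913 intr=0.0000 cont=0.0000 V=0.0000[hold]  S*(2)=-
k=1: j=0 S=116.1238 intr=0.0000 cont=8.3546 V=8.3546[hold]; j=1 S=146.0498 intr=0.0000 cont=1.4719 V=1.4719[hold]  S*(1)=-
k=0: j=0 S=130.2300 intr=0.0000 cont=5.0148 V=5.0148[hold]  S*(0)=-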